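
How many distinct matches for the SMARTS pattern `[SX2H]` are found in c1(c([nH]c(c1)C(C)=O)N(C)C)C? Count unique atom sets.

[SX2H] is the SMARTS for a thiol: an aliphatic sulfur with two connections, one being H.
No fragment in the molecule satisfies every constraint, giving 0 matches.

0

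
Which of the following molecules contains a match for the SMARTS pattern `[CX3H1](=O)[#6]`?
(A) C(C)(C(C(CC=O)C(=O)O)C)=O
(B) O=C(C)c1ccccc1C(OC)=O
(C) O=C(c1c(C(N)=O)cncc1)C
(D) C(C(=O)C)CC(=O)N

A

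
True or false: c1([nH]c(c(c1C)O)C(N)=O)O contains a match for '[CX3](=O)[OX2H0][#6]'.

The pattern [CX3](=O)[OX2H0][#6] describes a carbonyl carbon bonded to an oxygen that is itself bonded to carbon (no H on that O) — an ester.
The closest candidate here is a primary amide (-C(=O)NH2), but the carbonyl is bonded to N, not to an O-C linkage. No other fragment satisfies the full query, so there is no match.

False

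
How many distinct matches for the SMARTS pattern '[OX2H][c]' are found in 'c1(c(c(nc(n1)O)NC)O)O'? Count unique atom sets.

3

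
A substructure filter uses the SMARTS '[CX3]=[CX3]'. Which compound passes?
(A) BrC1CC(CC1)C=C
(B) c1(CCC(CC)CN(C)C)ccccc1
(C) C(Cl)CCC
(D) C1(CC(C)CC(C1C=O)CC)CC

[CX3]=[CX3] describes a non-aromatic C=C double bond between two sp2 carbons (an alkene).
(A) contains a vinyl group (-CH=CH2), which satisfies every atom and bond constraint.
(B) has an ethyl group (-CH2CH3) but its C-C bond is a single bond between CX4 carbons, not CX3=CX3.
(C) has an ethyl group (-CH2CH3) but its C-C bond is a single bond between CX4 carbons, not CX3=CX3.
(D) has an ethyl group (-CH2CH3) but its C-C bond is a single bond between CX4 carbons, not CX3=CX3.
So the answer is (A).

A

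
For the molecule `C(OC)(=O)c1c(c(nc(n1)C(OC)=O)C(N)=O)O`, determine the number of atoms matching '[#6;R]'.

4

The query [#6;R] means: carbon that is part of a ring.
Check the 18 heavy atoms by environment: 2× n (aromatic, in 6-ring) → no; 4× c (aromatic, in 6-ring) → match; 5× C (acyclic) → no; 6× O (acyclic) → no; 1× N (acyclic) → no.
That gives 4 matching atoms.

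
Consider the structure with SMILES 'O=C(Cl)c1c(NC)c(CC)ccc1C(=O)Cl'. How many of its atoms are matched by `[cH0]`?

4

Check the 16 heavy atoms by environment: 2× c (aromatic, H1) → no; 4× c (aromatic, H0) → match; 2× C (H0) → no; 2× O (H0) → no; 2× Cl (H0) → no; 1× C (H2) → no; 2× C (H3) → no; 1× N (H1) → no.
That gives 4 matching atoms.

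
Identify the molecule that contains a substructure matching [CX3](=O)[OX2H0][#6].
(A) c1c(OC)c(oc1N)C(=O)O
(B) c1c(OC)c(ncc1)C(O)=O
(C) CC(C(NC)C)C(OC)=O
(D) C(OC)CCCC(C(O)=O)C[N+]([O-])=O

C

[CX3](=O)[OX2H0][#6] describes a carbonyl carbon bonded to an oxygen that is itself bonded to carbon (no H on that O) (an ester).
(A) has a methoxy ether (-OCH3) but the ether oxygen is not adjacent to a C=O carbon.
(B) has a methoxy ether (-OCH3) but the ether oxygen is not adjacent to a C=O carbon.
(C) contains a methyl-ester group (-C(=O)OCH3), which satisfies every atom and bond constraint.
(D) has a methoxy ether (-OCH3) but the ether oxygen is not adjacent to a C=O carbon.
So the answer is (C).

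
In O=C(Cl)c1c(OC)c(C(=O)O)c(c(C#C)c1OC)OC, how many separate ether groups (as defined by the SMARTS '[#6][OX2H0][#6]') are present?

[#6][OX2H0][#6] is the SMARTS for an ether: an aliphatic oxygen bridging two carbons with no H on the oxygen.
The molecule carries 3 separate instances of a methoxy ether (-OCH3) meeting every constraint; each maps to a distinct set of atoms, giving 3 matches.

3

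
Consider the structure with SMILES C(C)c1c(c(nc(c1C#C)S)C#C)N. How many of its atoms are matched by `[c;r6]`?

5

The query [c;r6] means: aromatic carbon that belongs to a six-membered ring.
Check the 14 heavy atoms by environment: 1× n (aromatic, in 6-ring) → no; 5× c (aromatic, in 6-ring) → match; 6× C (acyclic) → no; 1× N (acyclic) → no; 1× S (acyclic) → no.
That gives 5 matching atoms.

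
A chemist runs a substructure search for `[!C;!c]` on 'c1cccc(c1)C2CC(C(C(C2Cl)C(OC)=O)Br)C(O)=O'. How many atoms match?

6

The query [!C;!c] means: neither aliphatic nor aromatic carbon — same as [!#6].
Check the 21 heavy atoms by environment: 9× C → no; 4× O → match; 1× Br → match; 6× c (aromatic) → no; 1× Cl → match.
Summing the matching environments: 4 + 1 + 1 = 6 matching atoms.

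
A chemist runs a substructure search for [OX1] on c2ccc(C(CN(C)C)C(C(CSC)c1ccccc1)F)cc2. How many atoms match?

The query [OX1] means: aliphatic oxygen with one total connection — typically a carbonyl =O or an oxide.
Check the 23 heavy atoms by environment: 8× C (X4) → no; 12× c (aromatic, X3) → no; 1× S (X2) → no; 1× N (X3) → no; 1× F (X1) → no.
No environment satisfies the query, so 0 matching atoms.

0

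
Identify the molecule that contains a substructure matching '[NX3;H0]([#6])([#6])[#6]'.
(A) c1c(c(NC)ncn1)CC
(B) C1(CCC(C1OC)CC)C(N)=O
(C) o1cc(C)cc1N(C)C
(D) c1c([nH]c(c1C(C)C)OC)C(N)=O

C

[NX3;H0]([#6])([#6])[#6] describes a trivalent nitrogen with no H, bonded to three carbons (a tertiary amine).
(A) has an N-methylamino group (-NHCH3) but the nitrogen still has one H (H1), not H0.
(B) has a primary amide (-C(=O)NH2) but the amide nitrogen has H2 and only one carbon neighbour.
(C) contains a dimethylamino group (-N(CH3)2), which satisfies every atom and bond constraint.
(D) has a primary amide (-C(=O)NH2) but the amide nitrogen has H2 and only one carbon neighbour.
So the answer is (C).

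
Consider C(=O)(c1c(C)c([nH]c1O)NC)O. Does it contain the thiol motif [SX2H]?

The pattern [SX2H] describes an aliphatic sulfur with two connections, one being H — a thiol.
The closest candidate here is a hydroxyl group (-OH), but it is an -OH, not an -SH. No other fragment satisfies the full query, so there is no match.

No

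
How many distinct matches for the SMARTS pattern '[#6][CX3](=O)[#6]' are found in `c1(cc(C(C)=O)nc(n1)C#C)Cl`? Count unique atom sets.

1

[#6][CX3](=O)[#6] is the SMARTS for a ketone: a carbonyl carbon (no H) flanked by two carbons.
Exactly one fragment in the molecule meets all constraints, giving 1 match.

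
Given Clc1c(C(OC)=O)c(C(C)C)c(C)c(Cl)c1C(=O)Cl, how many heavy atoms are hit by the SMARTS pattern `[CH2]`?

0

The query [CH2] means: aliphatic carbon with exactly two hydrogens.
Check the 19 heavy atoms by environment: 6× c (aromatic, H0) → no; 2× C (H0) → no; 3× O (H0) → no; 4× C (H3) → no; 3× Cl (H0) → no; 1× C (H1) → no.
No environment satisfies the query, so 0 matching atoms.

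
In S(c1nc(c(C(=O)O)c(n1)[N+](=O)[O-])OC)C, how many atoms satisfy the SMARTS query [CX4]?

2

The query [CX4] means: C with X4: aliphatic carbon with exactly 4 total connections (bonds + H).
Check the 16 heavy atoms by environment: 2× n (aromatic, X2) → no; 4× c (aromatic, X3) → no; 1× N (charge +1, X3) → no; 1× O (charge -1, X1) → no; 2× O (X1) → no; 2× O (X2) → no; 2× C (X4) → match; 1× C (X3) → no; 1× S (X2) → no.
That gives 2 matching atoms.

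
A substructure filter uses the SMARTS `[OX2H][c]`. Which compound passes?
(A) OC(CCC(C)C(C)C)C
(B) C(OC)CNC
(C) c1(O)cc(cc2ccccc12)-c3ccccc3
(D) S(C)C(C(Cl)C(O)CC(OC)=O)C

C

[OX2H][c] describes a hydroxyl oxygen attached to an aromatic carbon (a phenol).
(A) has a hydroxyl group (-OH) but the -OH is on an aliphatic carbon, not an aromatic c.
(B) has a methoxy ether (-OCH3) but the oxygen has H0, not H1.
(C) contains a hydroxyl group (-OH), which satisfies every atom and bond constraint.
(D) has a hydroxyl group (-OH) but the -OH is on an aliphatic carbon, not an aromatic c.
So the answer is (C).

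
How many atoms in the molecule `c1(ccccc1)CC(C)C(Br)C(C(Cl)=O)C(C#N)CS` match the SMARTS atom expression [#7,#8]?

2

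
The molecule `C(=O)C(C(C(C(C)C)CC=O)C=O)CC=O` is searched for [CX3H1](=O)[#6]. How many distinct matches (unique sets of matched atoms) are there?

4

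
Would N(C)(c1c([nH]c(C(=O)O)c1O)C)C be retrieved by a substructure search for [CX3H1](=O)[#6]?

The pattern [CX3H1](=O)[#6] describes an sp2 carbon with one H, double-bonded to O and single-bonded to carbon — an aldehyde.
The closest candidate here is a carboxylic acid group (-C(=O)OH), but the carbonyl carbon has H0 and is bonded to O, not H1. No other fragment satisfies the full query, so there is no match.

No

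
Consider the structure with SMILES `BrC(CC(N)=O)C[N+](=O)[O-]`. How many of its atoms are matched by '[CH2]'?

2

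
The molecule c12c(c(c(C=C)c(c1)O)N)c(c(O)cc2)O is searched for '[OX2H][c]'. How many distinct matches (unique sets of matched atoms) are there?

3

[OX2H][c] is the SMARTS for a phenol: a hydroxyl oxygen attached to an aromatic carbon.
The molecule carries 3 separate instances of a hydroxyl group (-OH) meeting every constraint; each maps to a distinct set of atoms, giving 3 matches.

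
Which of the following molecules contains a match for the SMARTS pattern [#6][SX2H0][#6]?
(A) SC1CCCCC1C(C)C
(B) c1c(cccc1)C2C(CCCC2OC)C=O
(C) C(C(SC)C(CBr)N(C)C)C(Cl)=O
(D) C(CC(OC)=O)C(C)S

C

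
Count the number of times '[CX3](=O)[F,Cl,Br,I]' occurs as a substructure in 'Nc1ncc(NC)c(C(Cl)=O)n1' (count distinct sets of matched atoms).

[CX3](=O)[F,Cl,Br,I] is the SMARTS for an acyl halide: a carbonyl carbon bonded to a halogen.
Exactly one fragment in the molecule meets all constraints, giving 1 match.

1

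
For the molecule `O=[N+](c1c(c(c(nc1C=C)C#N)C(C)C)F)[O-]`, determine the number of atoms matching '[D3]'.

7

The query [D3] means: atom with exactly three heavy-atom neighbours.
Check the 17 heavy atoms by environment: 1× n (aromatic, D2) → no; 5× c (aromatic, D3) → match; 2× C (D2) → no; 3× C (D1) → no; 1× F (D1) → no; 1× N (D1) → no; 1× N (charge +1, D3) → match; 1× O (charge -1, D1) → no; 1× O (D1) → no; 1× C (D3) → match.
Summing the matching environments: 5 + 1 + 1 = 7 matching atoms.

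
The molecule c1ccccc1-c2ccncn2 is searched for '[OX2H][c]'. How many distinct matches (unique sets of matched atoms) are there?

0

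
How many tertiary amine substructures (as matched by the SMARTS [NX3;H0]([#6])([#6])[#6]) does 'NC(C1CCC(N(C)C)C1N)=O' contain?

[NX3;H0]([#6])([#6])[#6] is the SMARTS for a tertiary amine: a trivalent nitrogen with no H, bonded to three carbons.
Exactly one fragment in the molecule meets all constraints, giving 1 match.

1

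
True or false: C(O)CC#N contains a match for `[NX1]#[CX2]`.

The pattern [NX1]#[CX2] describes a nitrogen triple-bonded to a two-connected carbon — a nitrile.
The molecule carries a nitrile (-C#N), whose atoms satisfy every constraint of the query, so the pattern matches.

True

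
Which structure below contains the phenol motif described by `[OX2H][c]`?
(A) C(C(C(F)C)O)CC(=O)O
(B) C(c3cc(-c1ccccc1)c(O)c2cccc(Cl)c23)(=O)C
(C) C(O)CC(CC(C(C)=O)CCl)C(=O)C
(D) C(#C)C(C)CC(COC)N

[OX2H][c] describes a hydroxyl oxygen attached to an aromatic carbon (a phenol).
(A) has a hydroxyl group (-OH) but the -OH is on an aliphatic carbon, not an aromatic c.
(B) contains a hydroxyl group (-OH), which satisfies every atom and bond constraint.
(C) has a hydroxyl group (-OH) but the -OH is on an aliphatic carbon, not an aromatic c.
(D) has a methoxy ether (-OCH3) but the oxygen has H0, not H1.
So the answer is (B).

B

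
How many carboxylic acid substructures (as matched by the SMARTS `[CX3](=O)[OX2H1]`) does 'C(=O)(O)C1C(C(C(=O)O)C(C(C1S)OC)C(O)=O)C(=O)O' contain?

[CX3](=O)[OX2H1] is the SMARTS for a carboxylic acid: an sp2 carbon double-bonded to O and single-bonded to an -OH oxygen.
The molecule carries 4 separate instances of a carboxylic acid group (-C(=O)OH) meeting every constraint; each maps to a distinct set of atoms, giving 4 matches.

4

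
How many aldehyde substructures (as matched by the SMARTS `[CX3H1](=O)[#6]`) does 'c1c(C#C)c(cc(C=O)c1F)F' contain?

[CX3H1](=O)[#6] is the SMARTS for an aldehyde: an sp2 carbon with one H, double-bonded to O and single-bonded to carbon.
Exactly one fragment in the molecule meets all constraints, giving 1 match.

1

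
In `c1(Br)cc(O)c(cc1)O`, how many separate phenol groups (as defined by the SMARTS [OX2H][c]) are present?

2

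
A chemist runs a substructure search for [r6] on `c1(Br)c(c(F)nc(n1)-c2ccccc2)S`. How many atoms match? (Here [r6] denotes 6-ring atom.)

The query [r6] means: r6 matches atoms in a six-membered ring.
Check the 15 heavy atoms by environment: 2× n (aromatic, in 6-ring) → match; 10× c (aromatic, in 6-ring) → match; 1× S (acyclic) → no; 1× F (acyclic) → no; 1× Br (acyclic) → no.
Summing the matching environments: 2 + 10 = 12 matching atoms.

12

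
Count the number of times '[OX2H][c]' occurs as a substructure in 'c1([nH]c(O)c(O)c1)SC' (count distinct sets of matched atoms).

2

[OX2H][c] is the SMARTS for a phenol: a hydroxyl oxygen attached to an aromatic carbon.
The molecule carries 2 separate instances of a hydroxyl group (-OH) meeting every constraint; each maps to a distinct set of atoms, giving 2 matches.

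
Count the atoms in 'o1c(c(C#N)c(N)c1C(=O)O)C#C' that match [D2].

Check the 13 heavy atoms by environment: 1× o (aromatic, D2) → match; 4× c (aromatic, D3) → no; 1× C (D3) → no; 2× O (D1) → no; 2× N (D1) → no; 2× C (D2) → match; 1× C (D1) → no.
Summing the matching environments: 1 + 2 = 3 matching atoms.

3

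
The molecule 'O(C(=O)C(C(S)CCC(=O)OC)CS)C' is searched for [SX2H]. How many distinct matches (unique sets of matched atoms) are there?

[SX2H] is the SMARTS for a thiol: an aliphatic sulfur with two connections, one being H.
The molecule carries 2 separate instances of a thiol (-SH) meeting every constraint; each maps to a distinct set of atoms, giving 2 matches.

2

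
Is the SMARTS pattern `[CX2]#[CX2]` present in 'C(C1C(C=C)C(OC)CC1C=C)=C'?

The pattern [CX2]#[CX2] describes a carbon-carbon triple bond — an alkyne.
The closest candidate here is a vinyl group (-CH=CH2), but the C=C is a double bond; both carbons are CX3, not CX2. No other fragment satisfies the full query, so there is no match.

No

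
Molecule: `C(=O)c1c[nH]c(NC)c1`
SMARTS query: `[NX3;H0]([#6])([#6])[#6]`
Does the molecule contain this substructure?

No

The pattern [NX3;H0]([#6])([#6])[#6] describes a trivalent nitrogen with no H, bonded to three carbons — a tertiary amine.
The closest candidate here is an N-methylamino group (-NHCH3), but the nitrogen still has one H (H1), not H0. No other fragment satisfies the full query, so there is no match.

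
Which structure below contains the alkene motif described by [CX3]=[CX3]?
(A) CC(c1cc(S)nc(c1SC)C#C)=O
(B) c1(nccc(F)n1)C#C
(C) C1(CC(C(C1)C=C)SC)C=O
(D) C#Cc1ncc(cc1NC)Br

C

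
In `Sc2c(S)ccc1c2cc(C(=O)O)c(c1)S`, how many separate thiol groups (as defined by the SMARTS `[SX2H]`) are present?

3

[SX2H] is the SMARTS for a thiol: an aliphatic sulfur with two connections, one being H.
The molecule carries 3 separate instances of a thiol (-SH) meeting every constraint; each maps to a distinct set of atoms, giving 3 matches.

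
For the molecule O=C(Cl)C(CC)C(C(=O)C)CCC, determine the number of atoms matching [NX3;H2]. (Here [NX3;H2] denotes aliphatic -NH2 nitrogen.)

0

Check the 13 heavy atoms by environment: 3× C (H2, X4) → no; 2× C (H1, X4) → no; 3× C (H3, X4) → no; 2× C (H0, X3) → no; 2× O (H0, X1) → no; 1× Cl (H0, X1) → no.
No environment satisfies the query, so 0 matching atoms.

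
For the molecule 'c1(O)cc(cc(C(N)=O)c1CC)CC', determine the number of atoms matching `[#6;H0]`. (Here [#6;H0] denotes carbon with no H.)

5

The query [#6;H0] means: any carbon with no attached hydrogen.
Check the 14 heavy atoms by environment: 2× c (aromatic, H1) → no; 4× c (aromatic, H0) → match; 1× C (H0) → match; 1× O (H0) → no; 1× N (H2) → no; 2× C (H2) → no; 2× C (H3) → no; 1× O (H1) → no.
Summing the matching environments: 4 + 1 = 5 matching atoms.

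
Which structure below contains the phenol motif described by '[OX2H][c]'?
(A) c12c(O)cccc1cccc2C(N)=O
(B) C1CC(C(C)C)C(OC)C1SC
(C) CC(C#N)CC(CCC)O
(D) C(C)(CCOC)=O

A

[OX2H][c] describes a hydroxyl oxygen attached to an aromatic carbon (a phenol).
(A) contains a hydroxyl group (-OH), which satisfies every atom and bond constraint.
(B) has a methoxy ether (-OCH3) but the oxygen has H0, not H1.
(C) has a hydroxyl group (-OH) but the -OH is on an aliphatic carbon, not an aromatic c.
(D) has a methoxy ether (-OCH3) but the oxygen has H0, not H1.
So the answer is (A).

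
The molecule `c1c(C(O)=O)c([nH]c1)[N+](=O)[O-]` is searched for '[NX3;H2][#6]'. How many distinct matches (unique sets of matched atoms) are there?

0

[NX3;H2][#6] is the SMARTS for a primary amine: a trivalent nitrogen with two H attached to carbon.
The molecule has a nitro group (-[N+](=O)[O-]), but the nitrogen is [N+] with no H, not NX3H2; nothing else fits, so there are 0 matches.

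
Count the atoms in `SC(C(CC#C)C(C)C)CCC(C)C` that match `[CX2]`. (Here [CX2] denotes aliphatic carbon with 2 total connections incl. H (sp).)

2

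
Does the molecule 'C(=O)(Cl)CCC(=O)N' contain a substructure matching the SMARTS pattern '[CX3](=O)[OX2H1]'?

The pattern [CX3](=O)[OX2H1] describes an sp2 carbon double-bonded to O and single-bonded to an -OH oxygen — a carboxylic acid.
The closest candidate here is an acyl chloride (-C(=O)Cl), but the carbonyl is bonded to Cl, not to an -OH oxygen. No other fragment satisfies the full query, so there is no match.

No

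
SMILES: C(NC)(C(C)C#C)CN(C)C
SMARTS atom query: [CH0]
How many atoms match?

1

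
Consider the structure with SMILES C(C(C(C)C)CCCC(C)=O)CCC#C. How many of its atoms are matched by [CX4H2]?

The query [CX4H2] means: sp3 carbon (X4) with exactly two hydrogens.
Check the 15 heavy atoms by environment: 6× C (H2, X4) → match; 2× C (H1, X4) → no; 1× C (H0, X3) → no; 1× O (H0, X1) → no; 3× C (H3, X4) → no; 1× C (H0, X2) → no; 1× C (H1, X2) → no.
That gives 6 matching atoms.

6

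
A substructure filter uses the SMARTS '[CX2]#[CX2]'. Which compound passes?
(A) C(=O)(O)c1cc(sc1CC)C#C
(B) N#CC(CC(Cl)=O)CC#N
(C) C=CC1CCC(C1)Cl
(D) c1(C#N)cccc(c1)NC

[CX2]#[CX2] describes a carbon-carbon triple bond (an alkyne).
(A) contains an ethynyl group (-C#CH), which satisfies every atom and bond constraint.
(B) has a nitrile (-C#N) but the triple bond is C#N, not C#C.
(C) has a vinyl group (-CH=CH2) but the C=C is a double bond; both carbons are CX3, not CX2.
(D) has a nitrile (-C#N) but the triple bond is C#N, not C#C.
So the answer is (A).

A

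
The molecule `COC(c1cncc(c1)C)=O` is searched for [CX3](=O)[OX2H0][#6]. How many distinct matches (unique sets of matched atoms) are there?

1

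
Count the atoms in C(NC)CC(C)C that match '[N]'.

The query [N] means: uppercase N matches aliphatic (non-aromatic) nitrogen only.
Check the 7 heavy atoms by environment: 6× C → no; 1× N → match.
That gives 1 matching atom.

1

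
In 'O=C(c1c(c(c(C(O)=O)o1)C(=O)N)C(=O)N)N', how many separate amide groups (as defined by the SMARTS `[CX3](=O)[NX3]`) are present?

[CX3](=O)[NX3] is the SMARTS for an amide: a carbonyl carbon bonded to a trivalent nitrogen.
The molecule carries 3 separate instances of a primary amide (-C(=O)NH2) meeting every constraint; each maps to a distinct set of atoms, giving 3 matches.

3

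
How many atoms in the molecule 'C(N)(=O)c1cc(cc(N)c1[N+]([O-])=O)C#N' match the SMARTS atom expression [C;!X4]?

The query [C;!X4] means: aliphatic carbon that does not have four total connections.
Check the 15 heavy atoms by environment: 6× c (aromatic, X3) → no; 2× N (X3) → no; 1× C (X2) → match; 1× N (X1) → no; 1× C (X3) → match; 2× O (X1) → no; 1× N (charge +1, X3) → no; 1× O (charge -1, X1) → no.
Summing the matching environments: 1 + 1 = 2 matching atoms.

2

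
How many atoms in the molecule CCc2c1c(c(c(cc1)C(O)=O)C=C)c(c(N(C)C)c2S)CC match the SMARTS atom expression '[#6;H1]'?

3

Check the 23 heavy atoms by environment: 8× c (aromatic, H0) → no; 2× c (aromatic, H1) → match; 1× C (H1) → match; 3× C (H2) → no; 4× C (H3) → no; 1× N (H0) → no; 1× S (H1) → no; 1× C (H0) → no; 1× O (H0) → no; 1× O (H1) → no.
Summing the matching environments: 2 + 1 = 3 matching atoms.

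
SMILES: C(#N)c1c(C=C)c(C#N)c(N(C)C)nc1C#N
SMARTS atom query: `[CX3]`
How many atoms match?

2

Check the 17 heavy atoms by environment: 1× n (aromatic, X2) → no; 5× c (aromatic, X3) → no; 2× C (X3) → match; 3× C (X2) → no; 3× N (X1) → no; 1× N (X3) → no; 2× C (X4) → no.
That gives 2 matching atoms.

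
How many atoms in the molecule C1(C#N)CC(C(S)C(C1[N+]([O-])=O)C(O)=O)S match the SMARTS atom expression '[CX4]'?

6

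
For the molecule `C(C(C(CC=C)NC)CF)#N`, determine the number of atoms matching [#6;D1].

2

The query [#6;D1] means: carbon bonded to exactly one heavy atom.
Check the 11 heavy atoms by environment: 4× C (D2) → no; 2× C (D3) → no; 1× N (D2) → no; 2× C (D1) → match; 1× N (D1) → no; 1× F (D1) → no.
That gives 2 matching atoms.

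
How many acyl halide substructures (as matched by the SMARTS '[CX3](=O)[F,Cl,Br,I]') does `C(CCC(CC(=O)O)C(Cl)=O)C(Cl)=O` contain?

[CX3](=O)[F,Cl,Br,I] is the SMARTS for an acyl halide: a carbonyl carbon bonded to a halogen.
The molecule carries 2 separate instances of an acyl chloride (-C(=O)Cl) meeting every constraint; each maps to a distinct set of atoms, giving 2 matches.

2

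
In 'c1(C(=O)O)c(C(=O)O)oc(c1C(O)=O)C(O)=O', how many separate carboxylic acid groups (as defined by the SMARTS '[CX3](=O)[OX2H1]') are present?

[CX3](=O)[OX2H1] is the SMARTS for a carboxylic acid: an sp2 carbon double-bonded to O and single-bonded to an -OH oxygen.
The molecule carries 4 separate instances of a carboxylic acid group (-C(=O)OH) meeting every constraint; each maps to a distinct set of atoms, giving 4 matches.

4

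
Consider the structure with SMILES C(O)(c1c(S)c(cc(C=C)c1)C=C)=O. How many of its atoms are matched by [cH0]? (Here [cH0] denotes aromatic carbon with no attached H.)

The query [cH0] means: aromatic carbon with no attached hydrogen (substituted or ring-fusion).
Check the 14 heavy atoms by environment: 4× c (aromatic, H0) → match; 2× c (aromatic, H1) → no; 1× C (H0) → no; 1× O (H0) → no; 1× O (H1) → no; 2× C (H1) → no; 2× C (H2) → no; 1× S (H1) → no.
That gives 4 matching atoms.

4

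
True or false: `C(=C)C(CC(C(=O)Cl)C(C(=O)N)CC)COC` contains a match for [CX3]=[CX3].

The pattern [CX3]=[CX3] describes a non-aromatic C=C double bond between two sp2 carbons — an alkene.
The molecule carries a vinyl group (-CH=CH2), whose atoms satisfy every constraint of the query, so the pattern matches.

True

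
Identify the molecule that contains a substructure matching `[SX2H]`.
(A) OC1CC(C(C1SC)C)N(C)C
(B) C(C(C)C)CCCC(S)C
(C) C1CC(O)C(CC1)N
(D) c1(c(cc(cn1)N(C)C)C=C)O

B

[SX2H] describes an aliphatic sulfur with two connections, one being H (a thiol).
(A) has a hydroxyl group (-OH) but it is an -OH, not an -SH.
(B) contains a thiol (-SH), which satisfies every atom and bond constraint.
(C) has a hydroxyl group (-OH) but it is an -OH, not an -SH.
(D) has a hydroxyl group (-OH) but it is an -OH, not an -SH.
So the answer is (B).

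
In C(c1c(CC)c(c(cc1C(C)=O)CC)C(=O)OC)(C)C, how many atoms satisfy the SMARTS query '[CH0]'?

2

Check the 20 heavy atoms by environment: 1× c (aromatic, H1) → no; 5× c (aromatic, H0) → no; 2× C (H2) → no; 6× C (H3) → no; 2× C (H0) → match; 3× O (H0) → no; 1× C (H1) → no.
That gives 2 matching atoms.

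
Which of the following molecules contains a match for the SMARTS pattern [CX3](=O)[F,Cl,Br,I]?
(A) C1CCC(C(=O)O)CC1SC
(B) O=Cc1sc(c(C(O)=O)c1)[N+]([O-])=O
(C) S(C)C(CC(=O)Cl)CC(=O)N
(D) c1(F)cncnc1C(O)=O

[CX3](=O)[F,Cl,Br,I] describes a carbonyl carbon bonded to a halogen (an acyl halide).
(A) has a carboxylic acid group (-C(=O)OH) but the carbonyl is bonded to -OH, not to a halogen.
(B) has a carboxylic acid group (-C(=O)OH) but the carbonyl is bonded to -OH, not to a halogen.
(C) contains an acyl chloride (-C(=O)Cl), which satisfies every atom and bond constraint.
(D) has a carboxylic acid group (-C(=O)OH) but the carbonyl is bonded to -OH, not to a halogen.
So the answer is (C).

C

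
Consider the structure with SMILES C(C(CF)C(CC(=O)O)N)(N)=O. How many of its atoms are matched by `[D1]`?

The query [D1] means: atom with exactly one heavy-atom neighbour (degree 1).
Check the 12 heavy atoms by environment: 2× C (D2) → no; 4× C (D3) → no; 3× O (D1) → match; 2× N (D1) → match; 1× F (D1) → match.
Summing the matching environments: 3 + 2 + 1 = 6 matching atoms.

6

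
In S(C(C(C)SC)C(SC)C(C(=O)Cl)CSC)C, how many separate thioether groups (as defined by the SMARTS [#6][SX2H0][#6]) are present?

4

[#6][SX2H0][#6] is the SMARTS for a thioether: an aliphatic sulfur bridging two carbons with no H on the sulfur.
The molecule carries 4 separate instances of a methylthio ether (-SCH3) meeting every constraint; each maps to a distinct set of atoms, giving 4 matches.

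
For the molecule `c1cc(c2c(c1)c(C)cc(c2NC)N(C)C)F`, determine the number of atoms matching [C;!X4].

0

The query [C;!X4] means: aliphatic carbon that does not have four total connections.
Check the 17 heavy atoms by environment: 10× c (aromatic, X3) → no; 4× C (X4) → no; 2× N (X3) → no; 1× F (X1) → no.
No environment satisfies the query, so 0 matching atoms.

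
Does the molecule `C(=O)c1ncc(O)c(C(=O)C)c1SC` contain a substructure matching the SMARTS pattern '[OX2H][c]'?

Yes

The pattern [OX2H][c] describes a hydroxyl oxygen attached to an aromatic carbon — a phenol.
The molecule carries a hydroxyl group (-OH), whose atoms satisfy every constraint of the query, so the pattern matches.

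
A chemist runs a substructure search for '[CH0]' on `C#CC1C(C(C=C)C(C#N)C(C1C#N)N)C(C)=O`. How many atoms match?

4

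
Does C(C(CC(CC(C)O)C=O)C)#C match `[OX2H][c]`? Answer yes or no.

The pattern [OX2H][c] describes a hydroxyl oxygen attached to an aromatic carbon — a phenol.
The closest candidate here is a hydroxyl group (-OH), but the -OH is on an aliphatic carbon, not an aromatic c. No other fragment satisfies the full query, so there is no match.

No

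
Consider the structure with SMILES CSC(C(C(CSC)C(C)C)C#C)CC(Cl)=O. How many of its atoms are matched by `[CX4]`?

10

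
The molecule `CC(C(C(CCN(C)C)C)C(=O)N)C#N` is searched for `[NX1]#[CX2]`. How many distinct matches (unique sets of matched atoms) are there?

[NX1]#[CX2] is the SMARTS for a nitrile: a nitrogen triple-bonded to a two-connected carbon.
Exactly one fragment in the molecule meets all constraints, giving 1 match.

1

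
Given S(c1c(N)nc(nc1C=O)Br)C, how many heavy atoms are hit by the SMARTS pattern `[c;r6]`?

4

The query [c;r6] means: aromatic carbon that belongs to a six-membered ring.
Check the 12 heavy atoms by environment: 2× n (aromatic, in 6-ring) → no; 4× c (aromatic, in 6-ring) → match; 2× C (acyclic) → no; 1× O (acyclic) → no; 1× Br (acyclic) → no; 1× S (acyclic) → no; 1× N (acyclic) → no.
That gives 4 matching atoms.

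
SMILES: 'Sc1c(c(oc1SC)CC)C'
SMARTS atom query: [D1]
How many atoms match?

4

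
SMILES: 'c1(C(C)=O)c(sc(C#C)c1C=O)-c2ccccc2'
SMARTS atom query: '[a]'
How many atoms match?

11

The query [a] means: a matches any aromatic atom.
Check the 18 heavy atoms by environment: 1× s (aromatic) → match; 10× c (aromatic) → match; 5× C → no; 2× O → no.
Summing the matching environments: 1 + 10 = 11 matching atoms.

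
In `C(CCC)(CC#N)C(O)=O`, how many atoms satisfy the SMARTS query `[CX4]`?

The query [CX4] means: C with X4: aliphatic carbon with exactly 4 total connections (bonds + H).
Check the 10 heavy atoms by environment: 5× C (X4) → match; 1× C (X3) → no; 1× O (X1) → no; 1× O (X2) → no; 1× C (X2) → no; 1× N (X1) → no.
That gives 5 matching atoms.

5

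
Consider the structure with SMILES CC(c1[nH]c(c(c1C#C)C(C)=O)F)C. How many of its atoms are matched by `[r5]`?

5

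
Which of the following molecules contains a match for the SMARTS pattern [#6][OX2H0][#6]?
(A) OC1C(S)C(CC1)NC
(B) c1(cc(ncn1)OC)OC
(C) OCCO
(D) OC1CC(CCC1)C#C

B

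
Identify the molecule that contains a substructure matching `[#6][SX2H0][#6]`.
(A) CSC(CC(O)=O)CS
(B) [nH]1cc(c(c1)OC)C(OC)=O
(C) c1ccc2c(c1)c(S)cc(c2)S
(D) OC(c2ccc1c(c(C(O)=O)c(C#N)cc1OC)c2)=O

A

[#6][SX2H0][#6] describes an aliphatic sulfur bridging two carbons with no H on the sulfur (a thioether).
(A) contains a methylthio ether (-SCH3), which satisfies every atom and bond constraint.
(B) has a methoxy ether (-OCH3) but the bridging atom is O, not S.
(C) has a thiol (-SH) but the sulfur has H1, not H0 bridging two carbons.
(D) has a methoxy ether (-OCH3) but the bridging atom is O, not S.
So the answer is (A).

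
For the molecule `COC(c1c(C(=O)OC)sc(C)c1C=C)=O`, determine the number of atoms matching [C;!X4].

4

The query [C;!X4] means: aliphatic carbon that does not have four total connections.
Check the 16 heavy atoms by environment: 1× s (aromatic, X2) → no; 4× c (aromatic, X3) → no; 4× C (X3) → match; 2× O (X1) → no; 2× O (X2) → no; 3× C (X4) → no.
That gives 4 matching atoms.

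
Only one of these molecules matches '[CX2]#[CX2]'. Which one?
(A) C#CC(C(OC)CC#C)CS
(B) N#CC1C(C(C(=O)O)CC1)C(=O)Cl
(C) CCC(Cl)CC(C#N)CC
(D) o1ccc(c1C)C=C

[CX2]#[CX2] describes a carbon-carbon triple bond (an alkyne).
(A) contains an ethynyl group (-C#CH), which satisfies every atom and bond constraint.
(B) has a nitrile (-C#N) but the triple bond is C#N, not C#C.
(C) has a nitrile (-C#N) but the triple bond is C#N, not C#C.
(D) has a vinyl group (-CH=CH2) but the C=C is a double bond; both carbons are CX3, not CX2.
So the answer is (A).

A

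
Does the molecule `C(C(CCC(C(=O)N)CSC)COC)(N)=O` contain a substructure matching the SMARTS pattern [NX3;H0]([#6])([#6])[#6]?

The pattern [NX3;H0]([#6])([#6])[#6] describes a trivalent nitrogen with no H, bonded to three carbons — a tertiary amine.
The closest candidate here is a primary amide (-C(=O)NH2), but the amide nitrogen has H2 and only one carbon neighbour. No other fragment satisfies the full query, so there is no match.

No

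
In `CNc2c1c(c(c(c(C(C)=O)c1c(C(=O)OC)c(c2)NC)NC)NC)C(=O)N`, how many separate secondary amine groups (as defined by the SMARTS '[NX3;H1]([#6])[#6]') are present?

4

[NX3;H1]([#6])[#6] is the SMARTS for a secondary amine: a trivalent nitrogen with one H, bonded to two carbons.
The molecule carries 4 separate instances of an N-methylamino group (-NHCH3) meeting every constraint; each maps to a distinct set of atoms, giving 4 matches.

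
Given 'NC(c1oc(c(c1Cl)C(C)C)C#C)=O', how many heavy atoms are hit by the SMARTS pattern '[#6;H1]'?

2

The query [#6;H1] means: any carbon bearing exactly one hydrogen.
Check the 14 heavy atoms by environment: 1× o (aromatic, H0) → no; 4× c (aromatic, H0) → no; 2× C (H1) → match; 2× C (H3) → no; 2× C (H0) → no; 1× O (H0) → no; 1× N (H2) → no; 1× Cl (H0) → no.
That gives 2 matching atoms.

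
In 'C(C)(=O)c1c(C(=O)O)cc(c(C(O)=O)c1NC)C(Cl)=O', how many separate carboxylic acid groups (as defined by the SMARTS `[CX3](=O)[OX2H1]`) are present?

[CX3](=O)[OX2H1] is the SMARTS for a carboxylic acid: an sp2 carbon double-bonded to O and single-bonded to an -OH oxygen.
The molecule carries 2 separate instances of a carboxylic acid group (-C(=O)OH) meeting every constraint; each maps to a distinct set of atoms, giving 2 matches.

2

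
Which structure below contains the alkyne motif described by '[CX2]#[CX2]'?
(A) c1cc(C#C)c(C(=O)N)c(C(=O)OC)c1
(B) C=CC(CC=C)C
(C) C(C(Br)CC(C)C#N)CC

A

[CX2]#[CX2] describes a carbon-carbon triple bond (an alkyne).
(A) contains an ethynyl group (-C#CH), which satisfies every atom and bond constraint.
(B) has a vinyl group (-CH=CH2) but the C=C is a double bond; both carbons are CX3, not CX2.
(C) has a nitrile (-C#N) but the triple bond is C#N, not C#C.
So the answer is (A).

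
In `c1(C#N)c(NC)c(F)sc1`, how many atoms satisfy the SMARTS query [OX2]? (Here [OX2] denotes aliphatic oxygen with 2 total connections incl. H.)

0

The query [OX2] means: aliphatic oxygen with two total connections — ether, hydroxyl, or ester single-bond O.
Check the 10 heavy atoms by environment: 1× s (aromatic, X2) → no; 4× c (aromatic, X3) → no; 1× N (X3) → no; 1× C (X4) → no; 1× C (X2) → no; 1× N (X1) → no; 1× F (X1) → no.
No environment satisfies the query, so 0 matching atoms.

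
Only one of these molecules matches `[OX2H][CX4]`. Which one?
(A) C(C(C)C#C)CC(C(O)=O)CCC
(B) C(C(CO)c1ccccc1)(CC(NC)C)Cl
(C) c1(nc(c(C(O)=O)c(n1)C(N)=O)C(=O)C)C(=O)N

[OX2H][CX4] describes a hydroxyl oxygen bound to an sp3 (X4) carbon (an aliphatic alcohol).
(A) has a carboxylic acid group (-C(=O)OH) but the -OH is on a CX3 carbonyl carbon, not a CX4 carbon.
(B) contains a hydroxyl group (-OH), which satisfies every atom and bond constraint.
(C) has a carboxylic acid group (-C(=O)OH) but the -OH is on a CX3 carbonyl carbon, not a CX4 carbon.
So the answer is (B).

B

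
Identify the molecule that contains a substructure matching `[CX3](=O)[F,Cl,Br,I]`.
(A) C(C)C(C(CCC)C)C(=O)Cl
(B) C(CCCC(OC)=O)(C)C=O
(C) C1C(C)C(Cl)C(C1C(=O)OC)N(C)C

[CX3](=O)[F,Cl,Br,I] describes a carbonyl carbon bonded to a halogen (an acyl halide).
(A) contains an acyl chloride (-C(=O)Cl), which satisfies every atom and bond constraint.
(B) has a methyl-ester group (-C(=O)OCH3) but the carbonyl is bonded to -O-C, not to a halogen.
(C) has a chloro substituent but the Cl is not on a carbonyl carbon.
So the answer is (A).

A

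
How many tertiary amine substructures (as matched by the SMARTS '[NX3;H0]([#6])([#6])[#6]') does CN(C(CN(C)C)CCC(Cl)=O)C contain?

2

[NX3;H0]([#6])([#6])[#6] is the SMARTS for a tertiary amine: a trivalent nitrogen with no H, bonded to three carbons.
The molecule carries 2 separate instances of a dimethylamino group (-N(CH3)2) meeting every constraint; each maps to a distinct set of atoms, giving 2 matches.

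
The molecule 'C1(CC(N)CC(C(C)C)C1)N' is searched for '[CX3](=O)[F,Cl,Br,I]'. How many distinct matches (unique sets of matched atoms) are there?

0

[CX3](=O)[F,Cl,Br,I] is the SMARTS for an acyl halide: a carbonyl carbon bonded to a halogen.
No fragment in the molecule satisfies every constraint, giving 0 matches.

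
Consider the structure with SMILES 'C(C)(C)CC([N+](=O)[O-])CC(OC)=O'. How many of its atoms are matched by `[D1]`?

Check the 13 heavy atoms by environment: 2× C (D2) → no; 3× C (D3) → no; 3× C (D1) → match; 1× N (charge +1, D3) → no; 1× O (charge -1, D1) → match; 2× O (D1) → match; 1× O (D2) → no.
Summing the matching environments: 3 + 1 + 2 = 6 matching atoms.

6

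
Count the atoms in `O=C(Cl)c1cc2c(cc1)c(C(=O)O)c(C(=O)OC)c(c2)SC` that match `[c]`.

10

The query [c] means: lowercase c matches aromatic carbon only.
Check the 22 heavy atoms by environment: 10× c (aromatic) → match; 5× C → no; 5× O → no; 1× S → no; 1× Cl → no.
That gives 10 matching atoms.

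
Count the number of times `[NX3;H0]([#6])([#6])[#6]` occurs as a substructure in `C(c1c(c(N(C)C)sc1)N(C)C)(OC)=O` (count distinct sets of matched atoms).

[NX3;H0]([#6])([#6])[#6] is the SMARTS for a tertiary amine: a trivalent nitrogen with no H, bonded to three carbons.
The molecule carries 2 separate instances of a dimethylamino group (-N(CH3)2) meeting every constraint; each maps to a distinct set of atoms, giving 2 matches.

2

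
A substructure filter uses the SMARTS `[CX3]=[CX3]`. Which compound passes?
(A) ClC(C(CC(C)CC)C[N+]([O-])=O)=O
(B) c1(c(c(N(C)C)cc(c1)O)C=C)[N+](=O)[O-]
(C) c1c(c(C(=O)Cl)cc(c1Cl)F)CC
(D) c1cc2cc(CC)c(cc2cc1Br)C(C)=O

[CX3]=[CX3] describes a non-aromatic C=C double bond between two sp2 carbons (an alkene).
(A) has an ethyl group (-CH2CH3) but its C-C bond is a single bond between CX4 carbons, not CX3=CX3.
(B) contains a vinyl group (-CH=CH2), which satisfies every atom and bond constraint.
(C) has an ethyl group (-CH2CH3) but its C-C bond is a single bond between CX4 carbons, not CX3=CX3.
(D) has an ethyl group (-CH2CH3) but its C-C bond is a single bond between CX4 carbons, not CX3=CX3.
So the answer is (B).

B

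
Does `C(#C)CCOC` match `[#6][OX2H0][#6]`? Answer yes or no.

Yes

The pattern [#6][OX2H0][#6] describes an aliphatic oxygen bridging two carbons with no H on the oxygen — an ether.
The molecule carries a methoxy ether (-OCH3), whose atoms satisfy every constraint of the query, so the pattern matches.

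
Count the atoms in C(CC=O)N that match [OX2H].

The query [OX2H] means: aliphatic oxygen with two connections, one of which is H — an -OH oxygen.
Check the 5 heavy atoms by environment: 2× C (H2, X4) → no; 1× N (H2, X3) → no; 1× C (H1, X3) → no; 1× O (H0, X1) → no.
No environment satisfies the query, so 0 matching atoms.

0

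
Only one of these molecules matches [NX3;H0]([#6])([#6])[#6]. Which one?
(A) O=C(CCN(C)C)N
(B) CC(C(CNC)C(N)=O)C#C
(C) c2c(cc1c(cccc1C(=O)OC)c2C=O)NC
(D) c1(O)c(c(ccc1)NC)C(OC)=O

A

[NX3;H0]([#6])([#6])[#6] describes a trivalent nitrogen with no H, bonded to three carbons (a tertiary amine).
(A) contains a dimethylamino group (-N(CH3)2), which satisfies every atom and bond constraint.
(B) has a primary amide (-C(=O)NH2) but the amide nitrogen has H2 and only one carbon neighbour.
(C) has an N-methylamino group (-NHCH3) but the nitrogen still has one H (H1), not H0.
(D) has an N-methylamino group (-NHCH3) but the nitrogen still has one H (H1), not H0.
So the answer is (A).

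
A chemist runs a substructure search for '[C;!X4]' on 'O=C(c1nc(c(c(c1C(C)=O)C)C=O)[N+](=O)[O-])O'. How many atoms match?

The query [C;!X4] means: aliphatic carbon that does not have four total connections.
Check the 18 heavy atoms by environment: 1× n (aromatic, X2) → no; 5× c (aromatic, X3) → no; 3× C (X3) → match; 4× O (X1) → no; 2× C (X4) → no; 1× N (charge +1, X3) → no; 1× O (charge -1, X1) → no; 1× O (X2) → no.
That gives 3 matching atoms.

3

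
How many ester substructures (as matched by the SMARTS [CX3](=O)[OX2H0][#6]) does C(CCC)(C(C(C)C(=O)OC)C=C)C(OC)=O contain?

[CX3](=O)[OX2H0][#6] is the SMARTS for an ester: a carbonyl carbon bonded to an oxygen that is itself bonded to carbon (no H on that O).
The molecule carries 2 separate instances of a methyl-ester group (-C(=O)OCH3) meeting every constraint; each maps to a distinct set of atoms, giving 2 matches.

2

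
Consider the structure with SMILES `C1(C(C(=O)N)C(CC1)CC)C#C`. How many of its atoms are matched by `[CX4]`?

7

The query [CX4] means: C with X4: aliphatic carbon with exactly 4 total connections (bonds + H).
Check the 12 heavy atoms by environment: 7× C (X4) → match; 1× C (X3) → no; 1× O (X1) → no; 1× N (X3) → no; 2× C (X2) → no.
That gives 7 matching atoms.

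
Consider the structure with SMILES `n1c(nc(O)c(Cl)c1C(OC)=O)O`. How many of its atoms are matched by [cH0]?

4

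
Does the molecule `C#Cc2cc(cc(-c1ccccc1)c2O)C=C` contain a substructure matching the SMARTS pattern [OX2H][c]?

The pattern [OX2H][c] describes a hydroxyl oxygen attached to an aromatic carbon — a phenol.
The molecule carries a hydroxyl group (-OH), whose atoms satisfy every constraint of the query, so the pattern matches.

Yes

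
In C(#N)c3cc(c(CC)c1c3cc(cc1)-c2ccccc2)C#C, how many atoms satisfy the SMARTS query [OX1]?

0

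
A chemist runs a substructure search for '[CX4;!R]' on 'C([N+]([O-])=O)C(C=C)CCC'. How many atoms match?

5

The query [CX4;!R] means: aliphatic carbon with four total connections, not in a ring.
Check the 10 heavy atoms by environment: 5× C (X4, acyclic) → match; 1× N (charge +1, X3, acyclic) → no; 1× O (charge -1, X1, acyclic) → no; 1× O (X1, acyclic) → no; 2× C (X3, acyclic) → no.
That gives 5 matching atoms.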